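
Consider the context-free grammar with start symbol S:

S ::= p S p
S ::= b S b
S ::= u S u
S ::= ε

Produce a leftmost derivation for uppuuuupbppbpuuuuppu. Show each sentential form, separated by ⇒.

S ⇒ uSu   [S ::= u S u]
uSu ⇒ upSpu   [S ::= p S p]
upSpu ⇒ uppSppu   [S ::= p S p]
uppSppu ⇒ uppuSuppu   [S ::= u S u]
uppuSuppu ⇒ uppuuSuuppu   [S ::= u S u]
uppuuSuuppu ⇒ uppuuuSuuuppu   [S ::= u S u]
uppuuuSuuuppu ⇒ uppuuuuSuuuuppu   [S ::= u S u]
uppuuuuSuuuuppu ⇒ uppuuuupSpuuuuppu   [S ::= p S p]
uppuuuupSpuuuuppu ⇒ uppuuuupbSbpuuuuppu   [S ::= b S b]
uppuuuupbSbpuuuuppu ⇒ uppuuuupbpSpbpuuuuppu   [S ::= p S p]
uppuuuupbpSpbpuuuuppu ⇒ uppuuuupbppbpuuuuppu   [S ::= ε]

S⇒uSu⇒upSpu⇒uppSppu⇒uppuSuppu⇒uppuuSuuppu⇒uppuuuSuuuppu⇒uppuuuuSuuuuppu⇒uppuuuupSpuuuuppu⇒uppuuuupbSbpuuuuppu⇒uppuuuupbpSpbpuuuuppu⇒uppuuuupbppbpuuuuppu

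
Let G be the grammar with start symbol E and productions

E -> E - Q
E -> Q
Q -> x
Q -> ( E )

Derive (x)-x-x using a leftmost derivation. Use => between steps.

E => E-Q   [E -> E - Q]
E-Q => E-Q-Q   [E -> E - Q]
E-Q-Q => Q-Q-Q   [E -> Q]
Q-Q-Q => (E)-Q-Q   [Q -> ( E )]
(E)-Q-Q => (Q)-Q-Q   [E -> Q]
(Q)-Q-Q => (x)-Q-Q   [Q -> x]
(x)-Q-Q => (x)-x-Q   [Q -> x]
(x)-x-Q => (x)-x-x   [Q -> x]

E => E-Q => E-Q-Q => Q-Q-Q => (E)-Q-Q => (Q)-Q-Q => (x)-Q-Q => (x)-x-Q => (x)-x-x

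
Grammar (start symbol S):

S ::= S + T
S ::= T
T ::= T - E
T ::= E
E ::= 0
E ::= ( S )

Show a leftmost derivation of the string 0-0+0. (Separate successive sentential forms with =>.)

S=>S+T=>T+T=>T-E+T=>E-E+T=>0-E+T=>0-0+T=>0-0+E=>0-0+0

S => S+T   [S ::= S + T]
S+T => T+T   [S ::= T]
T+T => T-E+T   [T ::= T - E]
T-E+T => E-E+T   [T ::= E]
E-E+T => 0-E+T   [E ::= 0]
0-E+T => 0-0+T   [E ::= 0]
0-0+T => 0-0+E   [T ::= E]
0-0+E => 0-0+0   [E ::= 0]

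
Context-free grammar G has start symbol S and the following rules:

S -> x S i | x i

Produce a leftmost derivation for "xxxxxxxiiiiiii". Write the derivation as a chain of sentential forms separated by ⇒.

S ⇒ xSi ⇒ xxSii ⇒ xxxSiii ⇒ xxxxSiiii ⇒ xxxxxSiiiii ⇒ xxxxxxSiiiiii ⇒ xxxxxxxiiiiiii

S ⇒ xSi   [S -> x S i]
xSi ⇒ xxSii   [S -> x S i]
xxSii ⇒ xxxSiii   [S -> x S i]
xxxSiii ⇒ xxxxSiiii   [S -> x S i]
xxxxSiiii ⇒ xxxxxSiiiii   [S -> x S i]
xxxxxSiiiii ⇒ xxxxxxSiiiiii   [S -> x S i]
xxxxxxSiiiiii ⇒ xxxxxxxiiiiiii   [S -> x i]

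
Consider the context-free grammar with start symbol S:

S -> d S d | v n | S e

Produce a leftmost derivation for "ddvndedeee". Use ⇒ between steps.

S ⇒ Se ⇒ See ⇒ Seee ⇒ dSdeee ⇒ dSedeee ⇒ ddSdedeee ⇒ ddvndedeee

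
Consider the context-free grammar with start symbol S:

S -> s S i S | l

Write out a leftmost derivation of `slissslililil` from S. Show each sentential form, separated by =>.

S=>sSiS=>sliS=>slisSiS=>slissSiSiS=>slisssSiSiSiS=>slisssliSiSiS=>slisssliliSiS=>slissslililiS=>slissslililil

S => sSiS   [S -> s S i S]
sSiS => sliS   [S -> l]
sliS => slisSiS   [S -> s S i S]
slisSiS => slissSiSiS   [S -> s S i S]
slissSiSiS => slisssSiSiSiS   [S -> s S i S]
slisssSiSiSiS => slisssliSiSiS   [S -> l]
slisssliSiSiS => slisssliliSiS   [S -> l]
slisssliliSiS => slissslililiS   [S -> l]
slissslililiS => slissslililil   [S -> l]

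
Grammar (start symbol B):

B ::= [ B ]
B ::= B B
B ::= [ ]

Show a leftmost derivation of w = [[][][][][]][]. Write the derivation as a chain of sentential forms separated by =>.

B => BB   [B ::= B B]
BB => [B]B   [B ::= [ B ]]
[B]B => [BB]B   [B ::= B B]
[BB]B => [BBB]B   [B ::= B B]
[BBB]B => [BBBB]B   [B ::= B B]
[BBBB]B => [[]BBB]B   [B ::= [ ]]
[[]BBB]B => [[]BBBB]B   [B ::= B B]
[[]BBBB]B => [[][]BBB]B   [B ::= [ ]]
[[][]BBB]B => [[][][]BB]B   [B ::= [ ]]
[[][][]BB]B => [[][][][]B]B   [B ::= [ ]]
[[][][][]B]B => [[][][][][]]B   [B ::= [ ]]
[[][][][][]]B => [[][][][][]][]   [B ::= [ ]]

B => BB => [B]B => [BB]B => [BBB]B => [BBBB]B => [[]BBB]B => [[]BBBB]B => [[][]BBB]B => [[][][]BB]B => [[][][][]B]B => [[][][][][]]B => [[][][][][]][]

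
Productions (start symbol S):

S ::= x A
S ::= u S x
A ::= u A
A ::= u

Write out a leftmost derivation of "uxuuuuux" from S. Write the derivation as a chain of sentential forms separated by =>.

S => uSx   [S ::= u S x]
uSx => uxAx   [S ::= x A]
uxAx => uxuAx   [A ::= u A]
uxuAx => uxuuAx   [A ::= u A]
uxuuAx => uxuuuAx   [A ::= u A]
uxuuuAx => uxuuuuAx   [A ::= u A]
uxuuuuAx => uxuuuuux   [A ::= u]

S => uSx => uxAx => uxuAx => uxuuAx => uxuuuAx => uxuuuuAx => uxuuuuux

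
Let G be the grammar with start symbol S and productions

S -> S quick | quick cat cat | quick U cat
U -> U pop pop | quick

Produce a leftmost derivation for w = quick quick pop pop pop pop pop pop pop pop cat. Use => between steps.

S => quick U cat   [S -> quick U cat]
quick U cat => quick U pop pop cat   [U -> U pop pop]
quick U pop pop cat => quick U pop pop pop pop cat   [U -> U pop pop]
quick U pop pop pop pop cat => quick U pop pop pop pop pop pop cat   [U -> U pop pop]
quick U pop pop pop pop pop pop cat => quick U pop pop pop pop pop pop pop pop cat   [U -> U pop pop]
quick U pop pop pop pop pop pop pop pop cat => quick quick pop pop pop pop pop pop pop pop cat   [U -> quick]

S => quick U cat => quick U pop pop cat => quick U pop pop pop pop cat => quick U pop pop pop pop pop pop cat => quick U pop pop pop pop pop pop pop pop cat => quick quick pop pop pop pop pop pop pop pop cat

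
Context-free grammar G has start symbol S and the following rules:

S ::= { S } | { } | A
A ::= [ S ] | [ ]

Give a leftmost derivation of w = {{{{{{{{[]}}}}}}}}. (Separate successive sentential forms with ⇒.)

S ⇒ {S}   [S ::= { S }]
{S} ⇒ {{S}}   [S ::= { S }]
{{S}} ⇒ {{{S}}}   [S ::= { S }]
{{{S}}} ⇒ {{{{S}}}}   [S ::= { S }]
{{{{S}}}} ⇒ {{{{{S}}}}}   [S ::= { S }]
{{{{{S}}}}} ⇒ {{{{{{S}}}}}}   [S ::= { S }]
{{{{{{S}}}}}} ⇒ {{{{{{{S}}}}}}}   [S ::= { S }]
{{{{{{{S}}}}}}} ⇒ {{{{{{{{S}}}}}}}}   [S ::= { S }]
{{{{{{{{S}}}}}}}} ⇒ {{{{{{{{A}}}}}}}}   [S ::= A]
{{{{{{{{A}}}}}}}} ⇒ {{{{{{{{[]}}}}}}}}   [A ::= [ ]]

S ⇒ {S} ⇒ {{S}} ⇒ {{{S}}} ⇒ {{{{S}}}} ⇒ {{{{{S}}}}} ⇒ {{{{{{S}}}}}} ⇒ {{{{{{{S}}}}}}} ⇒ {{{{{{{{S}}}}}}}} ⇒ {{{{{{{{A}}}}}}}} ⇒ {{{{{{{{[]}}}}}}}}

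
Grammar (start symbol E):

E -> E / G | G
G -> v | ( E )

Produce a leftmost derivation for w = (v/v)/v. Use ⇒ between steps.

E ⇒ E/G   [E -> E / G]
E/G ⇒ G/G   [E -> G]
G/G ⇒ (E)/G   [G -> ( E )]
(E)/G ⇒ (E/G)/G   [E -> E / G]
(E/G)/G ⇒ (G/G)/G   [E -> G]
(G/G)/G ⇒ (v/G)/G   [G -> v]
(v/G)/G ⇒ (v/v)/G   [G -> v]
(v/v)/G ⇒ (v/v)/v   [G -> v]

E ⇒ E/G ⇒ G/G ⇒ (E)/G ⇒ (E/G)/G ⇒ (G/G)/G ⇒ (v/G)/G ⇒ (v/v)/G ⇒ (v/v)/v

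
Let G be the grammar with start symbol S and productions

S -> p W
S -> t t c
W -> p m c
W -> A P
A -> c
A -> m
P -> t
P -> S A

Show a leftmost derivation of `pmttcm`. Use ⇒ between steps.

S ⇒ pW   [S -> p W]
pW ⇒ pAP   [W -> A P]
pAP ⇒ pmP   [A -> m]
pmP ⇒ pmSA   [P -> S A]
pmSA ⇒ pmttcA   [S -> t t c]
pmttcA ⇒ pmttcm   [A -> m]

S ⇒ pW ⇒ pAP ⇒ pmP ⇒ pmSA ⇒ pmttcA ⇒ pmttcm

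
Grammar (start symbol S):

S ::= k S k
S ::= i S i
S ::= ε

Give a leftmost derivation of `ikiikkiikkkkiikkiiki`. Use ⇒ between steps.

S ⇒ iSi ⇒ ikSki ⇒ ikiSiki ⇒ ikiiSiiki ⇒ ikiikSkiiki ⇒ ikiikkSkkiiki ⇒ ikiikkiSikkiiki ⇒ ikiikkiiSiikkiiki ⇒ ikiikkiikSkiikkiiki ⇒ ikiikkiikkSkkiikkiiki ⇒ ikiikkiikkkkiikkiiki

S ⇒ iSi   [S ::= i S i]
iSi ⇒ ikSki   [S ::= k S k]
ikSki ⇒ ikiSiki   [S ::= i S i]
ikiSiki ⇒ ikiiSiiki   [S ::= i S i]
ikiiSiiki ⇒ ikiikSkiiki   [S ::= k S k]
ikiikSkiiki ⇒ ikiikkSkkiiki   [S ::= k S k]
ikiikkSkkiiki ⇒ ikiikkiSikkiiki   [S ::= i S i]
ikiikkiSikkiiki ⇒ ikiikkiiSiikkiiki   [S ::= i S i]
ikiikkiiSiikkiiki ⇒ ikiikkiikSkiikkiiki   [S ::= k S k]
ikiikkiikSkiikkiiki ⇒ ikiikkiikkSkkiikkiiki   [S ::= k S k]
ikiikkiikkSkkiikkiiki ⇒ ikiikkiikkkkiikkiiki   [S ::= ε]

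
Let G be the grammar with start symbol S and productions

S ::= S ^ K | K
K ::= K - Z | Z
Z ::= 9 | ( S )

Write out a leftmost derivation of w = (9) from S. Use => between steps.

S=>K=>Z=>(S)=>(K)=>(Z)=>(9)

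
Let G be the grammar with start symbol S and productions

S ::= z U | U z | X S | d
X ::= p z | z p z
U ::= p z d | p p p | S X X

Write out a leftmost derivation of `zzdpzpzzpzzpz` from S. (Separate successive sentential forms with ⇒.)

S ⇒ zU   [S ::= z U]
zU ⇒ zSXX   [U ::= S X X]
zSXX ⇒ zzUXX   [S ::= z U]
zzUXX ⇒ zzSXXXX   [U ::= S X X]
zzSXXXX ⇒ zzdXXXX   [S ::= d]
zzdXXXX ⇒ zzdpzXXX   [X ::= p z]
zzdpzXXX ⇒ zzdpzpzXX   [X ::= p z]
zzdpzpzXX ⇒ zzdpzpzzpzX   [X ::= z p z]
zzdpzpzzpzX ⇒ zzdpzpzzpzzpz   [X ::= z p z]

S ⇒ zU ⇒ zSXX ⇒ zzUXX ⇒ zzSXXXX ⇒ zzdXXXX ⇒ zzdpzXXX ⇒ zzdpzpzXX ⇒ zzdpzpzzpzX ⇒ zzdpzpzzpzzpz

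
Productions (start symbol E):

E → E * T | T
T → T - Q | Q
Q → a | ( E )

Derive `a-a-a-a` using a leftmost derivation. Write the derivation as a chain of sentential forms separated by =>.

E => T   [E → T]
T => T-Q   [T → T - Q]
T-Q => T-Q-Q   [T → T - Q]
T-Q-Q => T-Q-Q-Q   [T → T - Q]
T-Q-Q-Q => Q-Q-Q-Q   [T → Q]
Q-Q-Q-Q => a-Q-Q-Q   [Q → a]
a-Q-Q-Q => a-a-Q-Q   [Q → a]
a-a-Q-Q => a-a-a-Q   [Q → a]
a-a-a-Q => a-a-a-a   [Q → a]

E => T => T-Q => T-Q-Q => T-Q-Q-Q => Q-Q-Q-Q => a-Q-Q-Q => a-a-Q-Q => a-a-a-Q => a-a-a-a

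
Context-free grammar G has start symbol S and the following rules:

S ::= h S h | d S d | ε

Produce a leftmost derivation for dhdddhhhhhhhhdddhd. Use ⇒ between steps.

S ⇒ dSd   [S ::= d S d]
dSd ⇒ dhShd   [S ::= h S h]
dhShd ⇒ dhdSdhd   [S ::= d S d]
dhdSdhd ⇒ dhddSddhd   [S ::= d S d]
dhddSddhd ⇒ dhdddSdddhd   [S ::= d S d]
dhdddSdddhd ⇒ dhdddhShdddhd   [S ::= h S h]
dhdddhShdddhd ⇒ dhdddhhShhdddhd   [S ::= h S h]
dhdddhhShhdddhd ⇒ dhdddhhhShhhdddhd   [S ::= h S h]
dhdddhhhShhhdddhd ⇒ dhdddhhhhShhhhdddhd   [S ::= h S h]
dhdddhhhhShhhhdddhd ⇒ dhdddhhhhhhhhdddhd   [S ::= ε]

S ⇒ dSd ⇒ dhShd ⇒ dhdSdhd ⇒ dhddSddhd ⇒ dhdddSdddhd ⇒ dhdddhShdddhd ⇒ dhdddhhShhdddhd ⇒ dhdddhhhShhhdddhd ⇒ dhdddhhhhShhhhdddhd ⇒ dhdddhhhhhhhhdddhd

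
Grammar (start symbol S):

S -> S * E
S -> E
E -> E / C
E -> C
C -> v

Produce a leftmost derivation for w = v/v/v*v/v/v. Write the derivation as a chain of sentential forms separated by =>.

S => S*E => E*E => E/C*E => E/C/C*E => C/C/C*E => v/C/C*E => v/v/C*E => v/v/v*E => v/v/v*E/C => v/v/v*E/C/C => v/v/v*C/C/C => v/v/v*v/C/C => v/v/v*v/v/C => v/v/v*v/v/v

S => S*E   [S -> S * E]
S*E => E*E   [S -> E]
E*E => E/C*E   [E -> E / C]
E/C*E => E/C/C*E   [E -> E / C]
E/C/C*E => C/C/C*E   [E -> C]
C/C/C*E => v/C/C*E   [C -> v]
v/C/C*E => v/v/C*E   [C -> v]
v/v/C*E => v/v/v*E   [C -> v]
v/v/v*E => v/v/v*E/C   [E -> E / C]
v/v/v*E/C => v/v/v*E/C/C   [E -> E / C]
v/v/v*E/C/C => v/v/v*C/C/C   [E -> C]
v/v/v*C/C/C => v/v/v*v/C/C   [C -> v]
v/v/v*v/C/C => v/v/v*v/v/C   [C -> v]
v/v/v*v/v/C => v/v/v*v/v/v   [C -> v]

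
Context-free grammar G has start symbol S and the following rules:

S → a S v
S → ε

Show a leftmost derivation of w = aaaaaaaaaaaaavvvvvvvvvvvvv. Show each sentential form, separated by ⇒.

S ⇒ aSv   [S → a S v]
aSv ⇒ aaSvv   [S → a S v]
aaSvv ⇒ aaaSvvv   [S → a S v]
aaaSvvv ⇒ aaaaSvvvv   [S → a S v]
aaaaSvvvv ⇒ aaaaaSvvvvv   [S → a S v]
aaaaaSvvvvv ⇒ aaaaaaSvvvvvv   [S → a S v]
aaaaaaSvvvvvv ⇒ aaaaaaaSvvvvvvv   [S → a S v]
aaaaaaaSvvvvvvv ⇒ aaaaaaaaSvvvvvvvv   [S → a S v]
aaaaaaaaSvvvvvvvv ⇒ aaaaaaaaaSvvvvvvvvv   [S → a S v]
aaaaaaaaaSvvvvvvvvv ⇒ aaaaaaaaaaSvvvvvvvvvv   [S → a S v]
aaaaaaaaaaSvvvvvvvvvv ⇒ aaaaaaaaaaaSvvvvvvvvvvv   [S → a S v]
aaaaaaaaaaaSvvvvvvvvvvv ⇒ aaaaaaaaaaaaSvvvvvvvvvvvv   [S → a S v]
aaaaaaaaaaaaSvvvvvvvvvvvv ⇒ aaaaaaaaaaaaaSvvvvvvvvvvvvv   [S → a S v]
aaaaaaaaaaaaaSvvvvvvvvvvvvv ⇒ aaaaaaaaaaaaavvvvvvvvvvvvv   [S → ε]

S⇒aSv⇒aaSvv⇒aaaSvvv⇒aaaaSvvvv⇒aaaaaSvvvvv⇒aaaaaaSvvvvvv⇒aaaaaaaSvvvvvvv⇒aaaaaaaaSvvvvvvvv⇒aaaaaaaaaSvvvvvvvvv⇒aaaaaaaaaaSvvvvvvvvvv⇒aaaaaaaaaaaSvvvvvvvvvvv⇒aaaaaaaaaaaaSvvvvvvvvvvvv⇒aaaaaaaaaaaaaSvvvvvvvvvvvvv⇒aaaaaaaaaaaaavvvvvvvvvvvvv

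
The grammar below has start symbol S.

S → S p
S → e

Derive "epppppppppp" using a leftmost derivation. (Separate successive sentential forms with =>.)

S => Sp   [S → S p]
Sp => Spp   [S → S p]
Spp => Sppp   [S → S p]
Sppp => Spppp   [S → S p]
Spppp => Sppppp   [S → S p]
Sppppp => Spppppp   [S → S p]
Spppppp => Sppppppp   [S → S p]
Sppppppp => Spppppppp   [S → S p]
Spppppppp => Sppppppppp   [S → S p]
Sppppppppp => Spppppppppp   [S → S p]
Spppppppppp => epppppppppp   [S → e]

S => Sp => Spp => Sppp => Spppp => Sppppp => Spppppp => Sppppppp => Spppppppp => Sppppppppp => Spppppppppp => epppppppppp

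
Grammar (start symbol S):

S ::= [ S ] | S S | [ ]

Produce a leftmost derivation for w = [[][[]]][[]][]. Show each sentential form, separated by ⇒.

S ⇒ SS   [S ::= S S]
SS ⇒ SSS   [S ::= S S]
SSS ⇒ [S]SS   [S ::= [ S ]]
[S]SS ⇒ [SS]SS   [S ::= S S]
[SS]SS ⇒ [[]S]SS   [S ::= [ ]]
[[]S]SS ⇒ [[][S]]SS   [S ::= [ S ]]
[[][S]]SS ⇒ [[][[]]]SS   [S ::= [ ]]
[[][[]]]SS ⇒ [[][[]]][S]S   [S ::= [ S ]]
[[][[]]][S]S ⇒ [[][[]]][[]]S   [S ::= [ ]]
[[][[]]][[]]S ⇒ [[][[]]][[]][]   [S ::= [ ]]

S ⇒ SS ⇒ SSS ⇒ [S]SS ⇒ [SS]SS ⇒ [[]S]SS ⇒ [[][S]]SS ⇒ [[][[]]]SS ⇒ [[][[]]][S]S ⇒ [[][[]]][[]]S ⇒ [[][[]]][[]][]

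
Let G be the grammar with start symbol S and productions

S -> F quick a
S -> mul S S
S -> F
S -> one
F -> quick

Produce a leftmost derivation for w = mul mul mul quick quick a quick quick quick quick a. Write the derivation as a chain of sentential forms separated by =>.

S => mul S S   [S -> mul S S]
mul S S => mul mul S S S   [S -> mul S S]
mul mul S S S => mul mul mul S S S S   [S -> mul S S]
mul mul mul S S S S => mul mul mul F quick a S S S   [S -> F quick a]
mul mul mul F quick a S S S => mul mul mul quick quick a S S S   [F -> quick]
mul mul mul quick quick a S S S => mul mul mul quick quick a F S S   [S -> F]
mul mul mul quick quick a F S S => mul mul mul quick quick a quick S S   [F -> quick]
mul mul mul quick quick a quick S S => mul mul mul quick quick a quick F S   [S -> F]
mul mul mul quick quick a quick F S => mul mul mul quick quick a quick quick S   [F -> quick]
mul mul mul quick quick a quick quick S => mul mul mul quick quick a quick quick F quick a   [S -> F quick a]
mul mul mul quick quick a quick quick F quick a => mul mul mul quick quick a quick quick quick quick a   [F -> quick]

S => mul S S => mul mul S S S => mul mul mul S S S S => mul mul mul F quick a S S S => mul mul mul quick quick a S S S => mul mul mul quick quick a F S S => mul mul mul quick quick a quick S S => mul mul mul quick quick a quick F S => mul mul mul quick quick a quick quick S => mul mul mul quick quick a quick quick F quick a => mul mul mul quick quick a quick quick quick quick a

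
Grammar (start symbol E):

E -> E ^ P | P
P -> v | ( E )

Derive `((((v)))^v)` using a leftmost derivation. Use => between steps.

E=>P=>(E)=>(E^P)=>(P^P)=>((E)^P)=>((P)^P)=>(((E))^P)=>(((P))^P)=>((((E)))^P)=>((((P)))^P)=>((((v)))^P)=>((((v)))^v)

E => P   [E -> P]
P => (E)   [P -> ( E )]
(E) => (E^P)   [E -> E ^ P]
(E^P) => (P^P)   [E -> P]
(P^P) => ((E)^P)   [P -> ( E )]
((E)^P) => ((P)^P)   [E -> P]
((P)^P) => (((E))^P)   [P -> ( E )]
(((E))^P) => (((P))^P)   [E -> P]
(((P))^P) => ((((E)))^P)   [P -> ( E )]
((((E)))^P) => ((((P)))^P)   [E -> P]
((((P)))^P) => ((((v)))^P)   [P -> v]
((((v)))^P) => ((((v)))^v)   [P -> v]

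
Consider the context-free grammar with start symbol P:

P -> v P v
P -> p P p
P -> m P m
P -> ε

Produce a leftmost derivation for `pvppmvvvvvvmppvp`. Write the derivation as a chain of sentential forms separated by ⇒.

P ⇒ pPp ⇒ pvPvp ⇒ pvpPpvp ⇒ pvppPppvp ⇒ pvppmPmppvp ⇒ pvppmvPvmppvp ⇒ pvppmvvPvvmppvp ⇒ pvppmvvvPvvvmppvp ⇒ pvppmvvvvvvmppvp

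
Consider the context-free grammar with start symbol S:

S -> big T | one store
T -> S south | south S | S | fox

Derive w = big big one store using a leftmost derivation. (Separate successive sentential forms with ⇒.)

S ⇒ big T ⇒ big S ⇒ big big T ⇒ big big S ⇒ big big one store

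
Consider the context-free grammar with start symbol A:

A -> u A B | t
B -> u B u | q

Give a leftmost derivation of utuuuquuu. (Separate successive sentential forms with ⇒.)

A⇒uAB⇒utB⇒utuBu⇒utuuBuu⇒utuuuBuuu⇒utuuuquuu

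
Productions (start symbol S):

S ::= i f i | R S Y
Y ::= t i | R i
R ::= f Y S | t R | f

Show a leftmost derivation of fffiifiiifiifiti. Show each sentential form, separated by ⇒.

S⇒RSY⇒fYSSY⇒fRiSSY⇒ffYSiSSY⇒ffRiSiSSY⇒fffiSiSSY⇒fffiifiiSSY⇒fffiifiiifiSY⇒fffiifiiifiifiY⇒fffiifiiifiifiti

S ⇒ RSY   [S ::= R S Y]
RSY ⇒ fYSSY   [R ::= f Y S]
fYSSY ⇒ fRiSSY   [Y ::= R i]
fRiSSY ⇒ ffYSiSSY   [R ::= f Y S]
ffYSiSSY ⇒ ffRiSiSSY   [Y ::= R i]
ffRiSiSSY ⇒ fffiSiSSY   [R ::= f]
fffiSiSSY ⇒ fffiifiiSSY   [S ::= i f i]
fffiifiiSSY ⇒ fffiifiiifiSY   [S ::= i f i]
fffiifiiifiSY ⇒ fffiifiiifiifiY   [S ::= i f i]
fffiifiiifiifiY ⇒ fffiifiiifiifiti   [Y ::= t i]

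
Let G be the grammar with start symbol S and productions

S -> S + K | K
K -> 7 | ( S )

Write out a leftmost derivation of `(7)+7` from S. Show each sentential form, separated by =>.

S => S+K => K+K => (S)+K => (K)+K => (7)+K => (7)+7

S => S+K   [S -> S + K]
S+K => K+K   [S -> K]
K+K => (S)+K   [K -> ( S )]
(S)+K => (K)+K   [S -> K]
(K)+K => (7)+K   [K -> 7]
(7)+K => (7)+7   [K -> 7]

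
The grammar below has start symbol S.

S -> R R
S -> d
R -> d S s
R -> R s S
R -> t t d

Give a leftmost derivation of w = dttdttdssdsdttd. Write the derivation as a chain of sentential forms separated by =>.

S => RR   [S -> R R]
RR => RsSR   [R -> R s S]
RsSR => RsSsSR   [R -> R s S]
RsSsSR => dSssSsSR   [R -> d S s]
dSssSsSR => dRRssSsSR   [S -> R R]
dRRssSsSR => dttdRssSsSR   [R -> t t d]
dttdRssSsSR => dttdttdssSsSR   [R -> t t d]
dttdttdssSsSR => dttdttdssdsSR   [S -> d]
dttdttdssdsSR => dttdttdssdsdR   [S -> d]
dttdttdssdsdR => dttdttdssdsdttd   [R -> t t d]

S => RR => RsSR => RsSsSR => dSssSsSR => dRRssSsSR => dttdRssSsSR => dttdttdssSsSR => dttdttdssdsSR => dttdttdssdsdR => dttdttdssdsdttd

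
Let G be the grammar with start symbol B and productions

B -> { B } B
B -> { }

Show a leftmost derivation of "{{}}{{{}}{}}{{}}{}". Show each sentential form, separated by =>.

B => {B}B   [B -> { B } B]
{B}B => {{}}B   [B -> { }]
{{}}B => {{}}{B}B   [B -> { B } B]
{{}}{B}B => {{}}{{B}B}B   [B -> { B } B]
{{}}{{B}B}B => {{}}{{{}}B}B   [B -> { }]
{{}}{{{}}B}B => {{}}{{{}}{}}B   [B -> { }]
{{}}{{{}}{}}B => {{}}{{{}}{}}{B}B   [B -> { B } B]
{{}}{{{}}{}}{B}B => {{}}{{{}}{}}{{}}B   [B -> { }]
{{}}{{{}}{}}{{}}B => {{}}{{{}}{}}{{}}{}   [B -> { }]

B => {B}B => {{}}B => {{}}{B}B => {{}}{{B}B}B => {{}}{{{}}B}B => {{}}{{{}}{}}B => {{}}{{{}}{}}{B}B => {{}}{{{}}{}}{{}}B => {{}}{{{}}{}}{{}}{}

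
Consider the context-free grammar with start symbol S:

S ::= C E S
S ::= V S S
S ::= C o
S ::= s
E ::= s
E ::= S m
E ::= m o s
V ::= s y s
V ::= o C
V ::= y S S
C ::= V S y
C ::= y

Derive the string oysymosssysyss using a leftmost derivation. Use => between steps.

S => CES => VSyES => oCSyES => oVSySyES => oySSSySyES => oysSSySyES => oysCESSySyES => oysyESSySyES => oysymosSSySyES => oysymossSySyES => oysymosssySyES => oysymosssysyES => oysymosssysysS => oysymosssysyss

S => CES   [S ::= C E S]
CES => VSyES   [C ::= V S y]
VSyES => oCSyES   [V ::= o C]
oCSyES => oVSySyES   [C ::= V S y]
oVSySyES => oySSSySyES   [V ::= y S S]
oySSSySyES => oysSSySyES   [S ::= s]
oysSSySyES => oysCESSySyES   [S ::= C E S]
oysCESSySyES => oysyESSySyES   [C ::= y]
oysyESSySyES => oysymosSSySyES   [E ::= m o s]
oysymosSSySyES => oysymossSySyES   [S ::= s]
oysymossSySyES => oysymosssySyES   [S ::= s]
oysymosssySyES => oysymosssysyES   [S ::= s]
oysymosssysyES => oysymosssysysS   [E ::= s]
oysymosssysysS => oysymosssysyss   [S ::= s]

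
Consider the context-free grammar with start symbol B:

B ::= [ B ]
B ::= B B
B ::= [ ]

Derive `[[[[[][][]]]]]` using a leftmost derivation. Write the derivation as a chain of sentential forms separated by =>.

B => [B] => [[B]] => [[[B]]] => [[[[B]]]] => [[[[BB]]]] => [[[[BBB]]]] => [[[[[]BB]]]] => [[[[[][]B]]]] => [[[[[][][]]]]]

B => [B]   [B ::= [ B ]]
[B] => [[B]]   [B ::= [ B ]]
[[B]] => [[[B]]]   [B ::= [ B ]]
[[[B]]] => [[[[B]]]]   [B ::= [ B ]]
[[[[B]]]] => [[[[BB]]]]   [B ::= B B]
[[[[BB]]]] => [[[[BBB]]]]   [B ::= B B]
[[[[BBB]]]] => [[[[[]BB]]]]   [B ::= [ ]]
[[[[[]BB]]]] => [[[[[][]B]]]]   [B ::= [ ]]
[[[[[][]B]]]] => [[[[[][][]]]]]   [B ::= [ ]]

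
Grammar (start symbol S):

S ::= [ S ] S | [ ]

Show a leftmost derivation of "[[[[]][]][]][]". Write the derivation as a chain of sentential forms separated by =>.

S => [S]S => [[S]S]S => [[[S]S]S]S => [[[[]]S]S]S => [[[[]][]]S]S => [[[[]][]][]]S => [[[[]][]][]][]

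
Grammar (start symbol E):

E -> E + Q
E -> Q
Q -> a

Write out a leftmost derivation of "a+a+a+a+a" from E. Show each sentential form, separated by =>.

E => E+Q => E+Q+Q => E+Q+Q+Q => E+Q+Q+Q+Q => Q+Q+Q+Q+Q => a+Q+Q+Q+Q => a+a+Q+Q+Q => a+a+a+Q+Q => a+a+a+a+Q => a+a+a+a+a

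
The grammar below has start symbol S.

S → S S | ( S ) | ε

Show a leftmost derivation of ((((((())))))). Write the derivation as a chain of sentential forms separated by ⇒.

S⇒(S)⇒((S))⇒(((S)))⇒((((S))))⇒(((((S)))))⇒((((((S))))))⇒(((((((S)))))))⇒((((((()))))))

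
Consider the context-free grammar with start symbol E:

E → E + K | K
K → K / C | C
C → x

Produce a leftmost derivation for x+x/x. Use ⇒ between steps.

E ⇒ E+K ⇒ K+K ⇒ C+K ⇒ x+K ⇒ x+K/C ⇒ x+C/C ⇒ x+x/C ⇒ x+x/x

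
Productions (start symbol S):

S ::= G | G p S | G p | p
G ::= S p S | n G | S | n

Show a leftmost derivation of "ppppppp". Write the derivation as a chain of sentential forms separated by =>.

S=>Gp=>Sp=>Gpp=>Spp=>GpSpp=>SpSpSpp=>ppSpSpp=>ppppSpp=>ppppppp

S => Gp   [S ::= G p]
Gp => Sp   [G ::= S]
Sp => Gpp   [S ::= G p]
Gpp => Spp   [G ::= S]
Spp => GpSpp   [S ::= G p S]
GpSpp => SpSpSpp   [G ::= S p S]
SpSpSpp => ppSpSpp   [S ::= p]
ppSpSpp => ppppSpp   [S ::= p]
ppppSpp => ppppppp   [S ::= p]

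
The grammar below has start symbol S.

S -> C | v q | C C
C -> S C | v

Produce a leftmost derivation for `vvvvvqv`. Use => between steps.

S=>CC=>SCC=>CCCC=>vCCC=>vvCC=>vvSCC=>vvCCC=>vvvCC=>vvvvC=>vvvvSC=>vvvvvqC=>vvvvvqv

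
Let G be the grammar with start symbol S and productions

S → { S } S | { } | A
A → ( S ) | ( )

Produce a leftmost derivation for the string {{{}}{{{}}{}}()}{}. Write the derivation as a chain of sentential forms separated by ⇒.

S ⇒ {S}S ⇒ {{S}S}S ⇒ {{{}}S}S ⇒ {{{}}{S}S}S ⇒ {{{}}{{S}S}S}S ⇒ {{{}}{{{}}S}S}S ⇒ {{{}}{{{}}{}}S}S ⇒ {{{}}{{{}}{}}A}S ⇒ {{{}}{{{}}{}}()}S ⇒ {{{}}{{{}}{}}()}{}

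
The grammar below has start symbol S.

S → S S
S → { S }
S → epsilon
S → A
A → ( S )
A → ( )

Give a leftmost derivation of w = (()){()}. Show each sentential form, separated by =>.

S=>SS=>AS=>(S)S=>(A)S=>((S))S=>(())S=>(()){S}=>(()){A}=>(()){()}

S => SS   [S → S S]
SS => AS   [S → A]
AS => (S)S   [A → ( S )]
(S)S => (A)S   [S → A]
(A)S => ((S))S   [A → ( S )]
((S))S => (())S   [S → epsilon]
(())S => (()){S}   [S → { S }]
(()){S} => (()){A}   [S → A]
(()){A} => (()){()}   [A → ( )]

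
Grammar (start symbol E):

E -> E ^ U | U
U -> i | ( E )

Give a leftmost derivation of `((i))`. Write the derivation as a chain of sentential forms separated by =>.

E => U => (E) => (U) => ((E)) => ((U)) => ((i))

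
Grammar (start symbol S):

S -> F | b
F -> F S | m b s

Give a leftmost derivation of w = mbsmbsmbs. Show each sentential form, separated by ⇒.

S⇒F⇒FS⇒mbsS⇒mbsF⇒mbsFS⇒mbsmbsS⇒mbsmbsF⇒mbsmbsmbs

S ⇒ F   [S -> F]
F ⇒ FS   [F -> F S]
FS ⇒ mbsS   [F -> m b s]
mbsS ⇒ mbsF   [S -> F]
mbsF ⇒ mbsFS   [F -> F S]
mbsFS ⇒ mbsmbsS   [F -> m b s]
mbsmbsS ⇒ mbsmbsF   [S -> F]
mbsmbsF ⇒ mbsmbsmbs   [F -> m b s]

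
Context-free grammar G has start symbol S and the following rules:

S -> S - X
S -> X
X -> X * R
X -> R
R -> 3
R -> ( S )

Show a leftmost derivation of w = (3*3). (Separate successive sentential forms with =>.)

S=>X=>R=>(S)=>(X)=>(X*R)=>(R*R)=>(3*R)=>(3*3)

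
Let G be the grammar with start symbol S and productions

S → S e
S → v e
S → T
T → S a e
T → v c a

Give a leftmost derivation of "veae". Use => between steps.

S => T   [S → T]
T => Sae   [T → S a e]
Sae => veae   [S → v e]

S => T => Sae => veae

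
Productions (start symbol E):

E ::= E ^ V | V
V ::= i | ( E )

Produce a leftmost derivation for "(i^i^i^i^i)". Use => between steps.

E => V => (E) => (E^V) => (E^V^V) => (E^V^V^V) => (E^V^V^V^V) => (V^V^V^V^V) => (i^V^V^V^V) => (i^i^V^V^V) => (i^i^i^V^V) => (i^i^i^i^V) => (i^i^i^i^i)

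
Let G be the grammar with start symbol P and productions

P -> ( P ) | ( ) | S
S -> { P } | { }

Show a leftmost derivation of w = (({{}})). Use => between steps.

P => (P) => ((P)) => ((S)) => (({P})) => (({S})) => (({{}}))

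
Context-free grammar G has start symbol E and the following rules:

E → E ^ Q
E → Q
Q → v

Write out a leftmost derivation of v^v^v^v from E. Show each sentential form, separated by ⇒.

E ⇒ E^Q ⇒ E^Q^Q ⇒ E^Q^Q^Q ⇒ Q^Q^Q^Q ⇒ v^Q^Q^Q ⇒ v^v^Q^Q ⇒ v^v^v^Q ⇒ v^v^v^v

E ⇒ E^Q   [E → E ^ Q]
E^Q ⇒ E^Q^Q   [E → E ^ Q]
E^Q^Q ⇒ E^Q^Q^Q   [E → E ^ Q]
E^Q^Q^Q ⇒ Q^Q^Q^Q   [E → Q]
Q^Q^Q^Q ⇒ v^Q^Q^Q   [Q → v]
v^Q^Q^Q ⇒ v^v^Q^Q   [Q → v]
v^v^Q^Q ⇒ v^v^v^Q   [Q → v]
v^v^v^Q ⇒ v^v^v^v   [Q → v]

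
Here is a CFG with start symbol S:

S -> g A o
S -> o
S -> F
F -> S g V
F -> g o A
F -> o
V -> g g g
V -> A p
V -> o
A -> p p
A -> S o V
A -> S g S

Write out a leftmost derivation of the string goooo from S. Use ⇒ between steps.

S⇒gAo⇒gSoVo⇒gFoVo⇒gooVo⇒goooo

S ⇒ gAo   [S -> g A o]
gAo ⇒ gSoVo   [A -> S o V]
gSoVo ⇒ gFoVo   [S -> F]
gFoVo ⇒ gooVo   [F -> o]
gooVo ⇒ goooo   [V -> o]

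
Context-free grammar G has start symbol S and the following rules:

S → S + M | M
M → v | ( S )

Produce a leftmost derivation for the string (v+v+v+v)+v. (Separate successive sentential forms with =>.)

S => S+M   [S → S + M]
S+M => M+M   [S → M]
M+M => (S)+M   [M → ( S )]
(S)+M => (S+M)+M   [S → S + M]
(S+M)+M => (S+M+M)+M   [S → S + M]
(S+M+M)+M => (S+M+M+M)+M   [S → S + M]
(S+M+M+M)+M => (M+M+M+M)+M   [S → M]
(M+M+M+M)+M => (v+M+M+M)+M   [M → v]
(v+M+M+M)+M => (v+v+M+M)+M   [M → v]
(v+v+M+M)+M => (v+v+v+M)+M   [M → v]
(v+v+v+M)+M => (v+v+v+v)+M   [M → v]
(v+v+v+v)+M => (v+v+v+v)+v   [M → v]

S => S+M => M+M => (S)+M => (S+M)+M => (S+M+M)+M => (S+M+M+M)+M => (M+M+M+M)+M => (v+M+M+M)+M => (v+v+M+M)+M => (v+v+v+M)+M => (v+v+v+v)+M => (v+v+v+v)+v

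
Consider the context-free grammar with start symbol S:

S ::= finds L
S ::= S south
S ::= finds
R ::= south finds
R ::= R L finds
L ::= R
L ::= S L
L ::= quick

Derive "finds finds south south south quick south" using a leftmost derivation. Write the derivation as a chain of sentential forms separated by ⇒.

S ⇒ S south   [S ::= S south]
S south ⇒ finds L south   [S ::= finds L]
finds L south ⇒ finds S L south   [L ::= S L]
finds S L south ⇒ finds S south L south   [S ::= S south]
finds S south L south ⇒ finds S south south L south   [S ::= S south]
finds S south south L south ⇒ finds S south south south L south   [S ::= S south]
finds S south south south L south ⇒ finds finds south south south L south   [S ::= finds]
finds finds south south south L south ⇒ finds finds south south south quick south   [L ::= quick]

S ⇒ S south ⇒ finds L south ⇒ finds S L south ⇒ finds S south L south ⇒ finds S south south L south ⇒ finds S south south south L south ⇒ finds finds south south south L south ⇒ finds finds south south south quick south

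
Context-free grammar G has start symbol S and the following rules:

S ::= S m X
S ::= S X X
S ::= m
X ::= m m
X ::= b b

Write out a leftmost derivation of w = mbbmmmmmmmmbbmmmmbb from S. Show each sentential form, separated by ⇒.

S ⇒ SmX ⇒ SmXmX ⇒ SXXmXmX ⇒ SXXXXmXmX ⇒ SXXXXXXmXmX ⇒ mXXXXXXmXmX ⇒ mbbXXXXXmXmX ⇒ mbbmmXXXXmXmX ⇒ mbbmmmmXXXmXmX ⇒ mbbmmmmmmXXmXmX ⇒ mbbmmmmmmmmXmXmX ⇒ mbbmmmmmmmmbbmXmX ⇒ mbbmmmmmmmmbbmmmmX ⇒ mbbmmmmmmmmbbmmmmbb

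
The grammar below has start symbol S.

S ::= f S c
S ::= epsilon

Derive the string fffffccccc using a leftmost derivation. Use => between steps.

S => fSc => ffScc => fffSccc => ffffScccc => fffffSccccc => fffffccccc

S => fSc   [S ::= f S c]
fSc => ffScc   [S ::= f S c]
ffScc => fffSccc   [S ::= f S c]
fffSccc => ffffScccc   [S ::= f S c]
ffffScccc => fffffSccccc   [S ::= f S c]
fffffSccccc => fffffccccc   [S ::= epsilon]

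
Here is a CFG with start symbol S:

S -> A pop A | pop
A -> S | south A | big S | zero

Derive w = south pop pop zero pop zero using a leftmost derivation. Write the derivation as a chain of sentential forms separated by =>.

S => A pop A => S pop A => A pop A pop A => south A pop A pop A => south S pop A pop A => south pop pop A pop A => south pop pop zero pop A => south pop pop zero pop zero

S => A pop A   [S -> A pop A]
A pop A => S pop A   [A -> S]
S pop A => A pop A pop A   [S -> A pop A]
A pop A pop A => south A pop A pop A   [A -> south A]
south A pop A pop A => south S pop A pop A   [A -> S]
south S pop A pop A => south pop pop A pop A   [S -> pop]
south pop pop A pop A => south pop pop zero pop A   [A -> zero]
south pop pop zero pop A => south pop pop zero pop zero   [A -> zero]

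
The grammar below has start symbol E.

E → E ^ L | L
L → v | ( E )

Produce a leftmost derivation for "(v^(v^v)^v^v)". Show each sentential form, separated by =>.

E => L => (E) => (E^L) => (E^L^L) => (E^L^L^L) => (L^L^L^L) => (v^L^L^L) => (v^(E)^L^L) => (v^(E^L)^L^L) => (v^(L^L)^L^L) => (v^(v^L)^L^L) => (v^(v^v)^L^L) => (v^(v^v)^v^L) => (v^(v^v)^v^v)

E => L   [E → L]
L => (E)   [L → ( E )]
(E) => (E^L)   [E → E ^ L]
(E^L) => (E^L^L)   [E → E ^ L]
(E^L^L) => (E^L^L^L)   [E → E ^ L]
(E^L^L^L) => (L^L^L^L)   [E → L]
(L^L^L^L) => (v^L^L^L)   [L → v]
(v^L^L^L) => (v^(E)^L^L)   [L → ( E )]
(v^(E)^L^L) => (v^(E^L)^L^L)   [E → E ^ L]
(v^(E^L)^L^L) => (v^(L^L)^L^L)   [E → L]
(v^(L^L)^L^L) => (v^(v^L)^L^L)   [L → v]
(v^(v^L)^L^L) => (v^(v^v)^L^L)   [L → v]
(v^(v^v)^L^L) => (v^(v^v)^v^L)   [L → v]
(v^(v^v)^v^L) => (v^(v^v)^v^v)   [L → v]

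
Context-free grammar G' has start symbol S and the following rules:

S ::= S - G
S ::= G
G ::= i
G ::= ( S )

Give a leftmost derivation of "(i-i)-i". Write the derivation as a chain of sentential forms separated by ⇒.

S ⇒ S-G ⇒ G-G ⇒ (S)-G ⇒ (S-G)-G ⇒ (G-G)-G ⇒ (i-G)-G ⇒ (i-i)-G ⇒ (i-i)-i

S ⇒ S-G   [S ::= S - G]
S-G ⇒ G-G   [S ::= G]
G-G ⇒ (S)-G   [G ::= ( S )]
(S)-G ⇒ (S-G)-G   [S ::= S - G]
(S-G)-G ⇒ (G-G)-G   [S ::= G]
(G-G)-G ⇒ (i-G)-G   [G ::= i]
(i-G)-G ⇒ (i-i)-G   [G ::= i]
(i-i)-G ⇒ (i-i)-i   [G ::= i]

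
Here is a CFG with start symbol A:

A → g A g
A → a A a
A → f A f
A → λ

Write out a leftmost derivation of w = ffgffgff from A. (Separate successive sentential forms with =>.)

A => fAf => ffAff => ffgAgff => ffgfAfgff => ffgffgff

A => fAf   [A → f A f]
fAf => ffAff   [A → f A f]
ffAff => ffgAgff   [A → g A g]
ffgAgff => ffgfAfgff   [A → f A f]
ffgfAfgff => ffgffgff   [A → λ]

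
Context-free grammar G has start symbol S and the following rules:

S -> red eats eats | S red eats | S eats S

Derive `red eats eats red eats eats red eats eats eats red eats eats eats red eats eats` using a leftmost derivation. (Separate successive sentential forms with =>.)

S => S eats S => S eats S eats S => S red eats eats S eats S => red eats eats red eats eats S eats S => red eats eats red eats eats red eats eats eats S => red eats eats red eats eats red eats eats eats S eats S => red eats eats red eats eats red eats eats eats red eats eats eats S => red eats eats red eats eats red eats eats eats red eats eats eats red eats eats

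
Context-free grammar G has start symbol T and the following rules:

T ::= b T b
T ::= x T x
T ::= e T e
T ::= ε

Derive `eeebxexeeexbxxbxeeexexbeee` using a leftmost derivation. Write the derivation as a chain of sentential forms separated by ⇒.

T ⇒ eTe   [T ::= e T e]
eTe ⇒ eeTee   [T ::= e T e]
eeTee ⇒ eeeTeee   [T ::= e T e]
eeeTeee ⇒ eeebTbeee   [T ::= b T b]
eeebTbeee ⇒ eeebxTxbeee   [T ::= x T x]
eeebxTxbeee ⇒ eeebxeTexbeee   [T ::= e T e]
eeebxeTexbeee ⇒ eeebxexTxexbeee   [T ::= x T x]
eeebxexTxexbeee ⇒ eeebxexeTexexbeee   [T ::= e T e]
eeebxexeTexexbeee ⇒ eeebxexeeTeexexbeee   [T ::= e T e]
eeebxexeeTeexexbeee ⇒ eeebxexeeeTeeexexbeee   [T ::= e T e]
eeebxexeeeTeeexexbeee ⇒ eeebxexeeexTxeeexexbeee   [T ::= x T x]
eeebxexeeexTxeeexexbeee ⇒ eeebxexeeexbTbxeeexexbeee   [T ::= b T b]
eeebxexeeexbTbxeeexexbeee ⇒ eeebxexeeexbxTxbxeeexexbeee   [T ::= x T x]
eeebxexeeexbxTxbxeeexexbeee ⇒ eeebxexeeexbxxbxeeexexbeee   [T ::= ε]

T⇒eTe⇒eeTee⇒eeeTeee⇒eeebTbeee⇒eeebxTxbeee⇒eeebxeTexbeee⇒eeebxexTxexbeee⇒eeebxexeTexexbeee⇒eeebxexeeTeexexbeee⇒eeebxexeeeTeeexexbeee⇒eeebxexeeexTxeeexexbeee⇒eeebxexeeexbTbxeeexexbeee⇒eeebxexeeexbxTxbxeeexexbeee⇒eeebxexeeexbxxbxeeexexbeee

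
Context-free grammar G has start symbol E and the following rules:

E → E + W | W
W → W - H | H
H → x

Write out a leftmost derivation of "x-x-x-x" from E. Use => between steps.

E => W   [E → W]
W => W-H   [W → W - H]
W-H => W-H-H   [W → W - H]
W-H-H => W-H-H-H   [W → W - H]
W-H-H-H => H-H-H-H   [W → H]
H-H-H-H => x-H-H-H   [H → x]
x-H-H-H => x-x-H-H   [H → x]
x-x-H-H => x-x-x-H   [H → x]
x-x-x-H => x-x-x-x   [H → x]

E => W => W-H => W-H-H => W-H-H-H => H-H-H-H => x-H-H-H => x-x-H-H => x-x-x-H => x-x-x-x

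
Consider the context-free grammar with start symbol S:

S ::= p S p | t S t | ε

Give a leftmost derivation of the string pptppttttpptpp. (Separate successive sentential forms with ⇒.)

S ⇒ pSp   [S ::= p S p]
pSp ⇒ ppSpp   [S ::= p S p]
ppSpp ⇒ pptStpp   [S ::= t S t]
pptStpp ⇒ pptpSptpp   [S ::= p S p]
pptpSptpp ⇒ pptppSpptpp   [S ::= p S p]
pptppSpptpp ⇒ pptpptStpptpp   [S ::= t S t]
pptpptStpptpp ⇒ pptppttSttpptpp   [S ::= t S t]
pptppttSttpptpp ⇒ pptppttttpptpp   [S ::= ε]

S ⇒ pSp ⇒ ppSpp ⇒ pptStpp ⇒ pptpSptpp ⇒ pptppSpptpp ⇒ pptpptStpptpp ⇒ pptppttSttpptpp ⇒ pptppttttpptpp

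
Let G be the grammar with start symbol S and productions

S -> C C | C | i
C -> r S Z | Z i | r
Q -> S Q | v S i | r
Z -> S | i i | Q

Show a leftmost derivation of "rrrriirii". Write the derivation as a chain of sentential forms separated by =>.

S => C => rSZ => rCCZ => rrSZCZ => rrCCZCZ => rrrCZCZ => rrrrZCZ => rrrriiCZ => rrrriirZ => rrrriirii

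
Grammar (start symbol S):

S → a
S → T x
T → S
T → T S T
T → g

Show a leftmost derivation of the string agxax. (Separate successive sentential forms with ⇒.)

S ⇒ Tx ⇒ TSTx ⇒ SSTx ⇒ aSTx ⇒ aTxTx ⇒ agxTx ⇒ agxSx ⇒ agxax

S ⇒ Tx   [S → T x]
Tx ⇒ TSTx   [T → T S T]
TSTx ⇒ SSTx   [T → S]
SSTx ⇒ aSTx   [S → a]
aSTx ⇒ aTxTx   [S → T x]
aTxTx ⇒ agxTx   [T → g]
agxTx ⇒ agxSx   [T → S]
agxSx ⇒ agxax   [S → a]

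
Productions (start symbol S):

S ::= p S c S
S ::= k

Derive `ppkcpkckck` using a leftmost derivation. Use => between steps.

S=>pScS=>ppScScS=>ppkcScS=>ppkcpScScS=>ppkcpkcScS=>ppkcpkckcS=>ppkcpkckck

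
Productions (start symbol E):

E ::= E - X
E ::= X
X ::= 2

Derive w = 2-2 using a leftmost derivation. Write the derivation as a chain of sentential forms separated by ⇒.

E⇒E-X⇒X-X⇒2-X⇒2-2

E ⇒ E-X   [E ::= E - X]
E-X ⇒ X-X   [E ::= X]
X-X ⇒ 2-X   [X ::= 2]
2-X ⇒ 2-2   [X ::= 2]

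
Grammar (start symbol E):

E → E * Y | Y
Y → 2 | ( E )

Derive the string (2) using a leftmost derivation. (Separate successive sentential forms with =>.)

E => Y => (E) => (Y) => (2)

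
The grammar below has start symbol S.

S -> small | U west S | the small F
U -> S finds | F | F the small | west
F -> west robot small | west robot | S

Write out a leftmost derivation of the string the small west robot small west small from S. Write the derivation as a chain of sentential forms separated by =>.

S => the small F => the small S => the small U west S => the small F west S => the small west robot small west S => the small west robot small west small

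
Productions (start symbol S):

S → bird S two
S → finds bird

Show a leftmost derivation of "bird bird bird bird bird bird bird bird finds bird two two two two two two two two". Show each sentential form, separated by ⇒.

S ⇒ bird S two ⇒ bird bird S two two ⇒ bird bird bird S two two two ⇒ bird bird bird bird S two two two two ⇒ bird bird bird bird bird S two two two two two ⇒ bird bird bird bird bird bird S two two two two two two ⇒ bird bird bird bird bird bird bird S two two two two two two two ⇒ bird bird bird bird bird bird bird bird S two two two two two two two two ⇒ bird bird bird bird bird bird bird bird finds bird two two two two two two two two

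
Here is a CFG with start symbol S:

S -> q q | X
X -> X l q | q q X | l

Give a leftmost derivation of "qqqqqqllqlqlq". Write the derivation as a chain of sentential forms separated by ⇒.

S⇒X⇒qqX⇒qqqqX⇒qqqqqqX⇒qqqqqqXlq⇒qqqqqqXlqlq⇒qqqqqqXlqlqlq⇒qqqqqqllqlqlq

S ⇒ X   [S -> X]
X ⇒ qqX   [X -> q q X]
qqX ⇒ qqqqX   [X -> q q X]
qqqqX ⇒ qqqqqqX   [X -> q q X]
qqqqqqX ⇒ qqqqqqXlq   [X -> X l q]
qqqqqqXlq ⇒ qqqqqqXlqlq   [X -> X l q]
qqqqqqXlqlq ⇒ qqqqqqXlqlqlq   [X -> X l q]
qqqqqqXlqlqlq ⇒ qqqqqqllqlqlq   [X -> l]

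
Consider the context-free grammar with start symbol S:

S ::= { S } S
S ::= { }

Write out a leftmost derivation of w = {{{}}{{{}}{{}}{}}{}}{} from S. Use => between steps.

S => {S}S => {{S}S}S => {{{}}S}S => {{{}}{S}S}S => {{{}}{{S}S}S}S => {{{}}{{{}}S}S}S => {{{}}{{{}}{S}S}S}S => {{{}}{{{}}{{}}S}S}S => {{{}}{{{}}{{}}{}}S}S => {{{}}{{{}}{{}}{}}{}}S => {{{}}{{{}}{{}}{}}{}}{}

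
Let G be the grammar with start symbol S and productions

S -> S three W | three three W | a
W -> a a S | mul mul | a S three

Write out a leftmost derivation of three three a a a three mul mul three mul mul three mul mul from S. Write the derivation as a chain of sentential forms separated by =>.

S => three three W => three three a a S => three three a a S three W => three three a a S three W three W => three three a a S three W three W three W => three three a a a three W three W three W => three three a a a three mul mul three W three W => three three a a a three mul mul three mul mul three W => three three a a a three mul mul three mul mul three mul mul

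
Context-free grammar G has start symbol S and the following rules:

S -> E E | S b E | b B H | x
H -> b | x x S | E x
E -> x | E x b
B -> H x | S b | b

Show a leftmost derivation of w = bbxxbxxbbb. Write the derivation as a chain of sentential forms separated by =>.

S => bBH => bSbH => bbBHbH => bbHxHbH => bbExxHbH => bbExbxxHbH => bbxxbxxHbH => bbxxbxxbbH => bbxxbxxbbb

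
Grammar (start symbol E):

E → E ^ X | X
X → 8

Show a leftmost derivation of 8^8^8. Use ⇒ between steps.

E ⇒ E^X ⇒ E^X^X ⇒ X^X^X ⇒ 8^X^X ⇒ 8^8^X ⇒ 8^8^8

E ⇒ E^X   [E → E ^ X]
E^X ⇒ E^X^X   [E → E ^ X]
E^X^X ⇒ X^X^X   [E → X]
X^X^X ⇒ 8^X^X   [X → 8]
8^X^X ⇒ 8^8^X   [X → 8]
8^8^X ⇒ 8^8^8   [X → 8]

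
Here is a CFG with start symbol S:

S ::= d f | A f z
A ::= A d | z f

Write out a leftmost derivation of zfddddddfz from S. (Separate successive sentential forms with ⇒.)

S ⇒ Afz ⇒ Adfz ⇒ Addfz ⇒ Adddfz ⇒ Addddfz ⇒ Adddddfz ⇒ Addddddfz ⇒ zfddddddfz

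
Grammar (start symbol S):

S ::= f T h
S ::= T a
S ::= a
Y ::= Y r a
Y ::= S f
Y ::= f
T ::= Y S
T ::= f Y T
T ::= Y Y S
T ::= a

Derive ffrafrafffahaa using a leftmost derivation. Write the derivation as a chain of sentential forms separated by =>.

S => Ta   [S ::= T a]
Ta => YYSa   [T ::= Y Y S]
YYSa => fYSa   [Y ::= f]
fYSa => fYraSa   [Y ::= Y r a]
fYraSa => ffraSa   [Y ::= f]
ffraSa => ffraTaa   [S ::= T a]
ffraTaa => ffraYSaa   [T ::= Y S]
ffraYSaa => ffraYraSaa   [Y ::= Y r a]
ffraYraSaa => ffrafraSaa   [Y ::= f]
ffrafraSaa => ffrafrafThaa   [S ::= f T h]
ffrafrafThaa => ffrafrafYYShaa   [T ::= Y Y S]
ffrafrafYYShaa => ffrafraffYShaa   [Y ::= f]
ffrafraffYShaa => ffrafrafffShaa   [Y ::= f]
ffrafrafffShaa => ffrafrafffahaa   [S ::= a]

S => Ta => YYSa => fYSa => fYraSa => ffraSa => ffraTaa => ffraYSaa => ffraYraSaa => ffrafraSaa => ffrafrafThaa => ffrafrafYYShaa => ffrafraffYShaa => ffrafrafffShaa => ffrafrafffahaa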